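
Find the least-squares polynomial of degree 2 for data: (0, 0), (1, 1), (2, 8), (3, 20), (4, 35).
-2/7 + (-37/70)x + (33/14)x²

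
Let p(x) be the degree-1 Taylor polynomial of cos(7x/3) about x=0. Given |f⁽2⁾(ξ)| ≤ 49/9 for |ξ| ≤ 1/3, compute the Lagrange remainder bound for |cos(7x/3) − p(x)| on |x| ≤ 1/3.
49/162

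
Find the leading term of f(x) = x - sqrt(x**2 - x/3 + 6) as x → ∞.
1/6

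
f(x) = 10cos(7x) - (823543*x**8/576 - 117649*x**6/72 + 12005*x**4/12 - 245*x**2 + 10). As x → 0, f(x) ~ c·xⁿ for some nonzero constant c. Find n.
10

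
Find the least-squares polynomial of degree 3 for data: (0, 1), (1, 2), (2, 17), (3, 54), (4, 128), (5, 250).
107/126 + (-293/756)x + (11/126)x² + (215/108)x³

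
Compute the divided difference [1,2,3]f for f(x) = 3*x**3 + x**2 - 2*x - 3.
19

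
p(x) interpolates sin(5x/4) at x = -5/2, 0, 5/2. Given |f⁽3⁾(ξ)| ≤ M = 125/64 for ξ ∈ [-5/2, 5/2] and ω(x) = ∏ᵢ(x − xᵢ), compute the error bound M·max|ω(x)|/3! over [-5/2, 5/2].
15625*sqrt(3)/13824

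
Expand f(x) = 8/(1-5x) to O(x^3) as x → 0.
8 + 40*x + 200*x**2 + O(x**3)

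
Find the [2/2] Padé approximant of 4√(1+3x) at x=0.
(45*x**2/4 + 15*x + 4)/(9*x**2/16 + 9*x/4 + 1)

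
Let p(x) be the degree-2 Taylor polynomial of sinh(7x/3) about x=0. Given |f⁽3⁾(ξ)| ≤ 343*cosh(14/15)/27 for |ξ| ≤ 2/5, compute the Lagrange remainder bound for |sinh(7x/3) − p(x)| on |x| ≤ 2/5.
1372*cosh(14/15)/10125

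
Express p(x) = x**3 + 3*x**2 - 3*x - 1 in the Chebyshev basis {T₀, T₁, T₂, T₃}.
(1/2)T₀ + (-9/4)T₁ + (3/2)T₂ + (1/4)T₃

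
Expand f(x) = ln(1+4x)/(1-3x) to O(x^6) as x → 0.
4*x + 4*x**2 + 100*x**3/3 + 36*x**4 + 1564*x**5/5 + O(x**6)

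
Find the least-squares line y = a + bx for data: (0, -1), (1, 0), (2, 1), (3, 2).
a = -1, b = 1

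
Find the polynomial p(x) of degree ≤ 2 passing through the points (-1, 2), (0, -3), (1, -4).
2*x**2 - 3*x - 3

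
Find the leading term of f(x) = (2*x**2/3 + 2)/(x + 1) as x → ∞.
2*x/3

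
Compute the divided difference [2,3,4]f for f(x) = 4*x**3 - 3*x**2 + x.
33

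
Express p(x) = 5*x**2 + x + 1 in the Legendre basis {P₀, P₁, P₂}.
(8/3)P₀ + P₁ + (10/3)P₂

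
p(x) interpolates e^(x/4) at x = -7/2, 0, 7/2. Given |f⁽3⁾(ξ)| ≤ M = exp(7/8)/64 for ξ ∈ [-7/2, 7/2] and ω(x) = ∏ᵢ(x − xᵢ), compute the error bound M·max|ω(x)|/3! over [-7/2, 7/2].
343*sqrt(3)*exp(7/8)/13824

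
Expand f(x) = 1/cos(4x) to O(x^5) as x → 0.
1 + 8*x**2 + 160*x**4/3 + O(x**5)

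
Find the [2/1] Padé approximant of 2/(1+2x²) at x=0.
2 - 4*x**2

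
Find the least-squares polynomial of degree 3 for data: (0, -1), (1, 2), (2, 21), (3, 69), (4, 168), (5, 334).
-7/6 + (715/252)x + (-85/42)x² + (107/36)x³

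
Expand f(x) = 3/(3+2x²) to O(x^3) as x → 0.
1 - 2*x**2/3 + O(x**3)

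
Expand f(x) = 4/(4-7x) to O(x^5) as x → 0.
1 + 7*x/4 + 49*x**2/16 + 343*x**3/64 + 2401*x**4/256 + O(x**5)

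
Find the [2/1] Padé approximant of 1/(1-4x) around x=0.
1/(1 - 4*x)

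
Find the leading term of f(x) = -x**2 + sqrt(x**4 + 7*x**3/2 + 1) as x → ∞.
7*x/4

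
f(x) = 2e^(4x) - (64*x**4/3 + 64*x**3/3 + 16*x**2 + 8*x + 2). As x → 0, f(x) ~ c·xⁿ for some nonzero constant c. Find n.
5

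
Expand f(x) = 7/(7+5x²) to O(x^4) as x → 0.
1 - 5*x**2/7 + O(x**4)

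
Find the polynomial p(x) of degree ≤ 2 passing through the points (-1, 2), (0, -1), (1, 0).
2*x**2 - x - 1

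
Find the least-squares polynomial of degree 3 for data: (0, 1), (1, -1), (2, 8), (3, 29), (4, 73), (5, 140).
20/21 + (-593/126)x + (185/84)x² + (31/36)x³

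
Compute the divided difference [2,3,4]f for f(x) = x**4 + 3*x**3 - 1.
82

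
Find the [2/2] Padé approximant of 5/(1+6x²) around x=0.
5/(6*x**2 + 1)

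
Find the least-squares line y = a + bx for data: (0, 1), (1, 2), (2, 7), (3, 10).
a = 1/5, b = 16/5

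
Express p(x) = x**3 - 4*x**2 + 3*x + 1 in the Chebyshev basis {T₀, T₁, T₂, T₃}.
-T₀ + (15/4)T₁ + (-2)T₂ + (1/4)T₃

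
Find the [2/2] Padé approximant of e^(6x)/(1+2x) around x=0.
(3*x**2 + 2*x + 1)/(x**2 - 2*x + 1)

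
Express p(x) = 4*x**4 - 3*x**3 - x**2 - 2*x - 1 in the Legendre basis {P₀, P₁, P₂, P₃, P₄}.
(-8/15)P₀ + (-19/5)P₁ + (34/21)P₂ + (-6/5)P₃ + (32/35)P₄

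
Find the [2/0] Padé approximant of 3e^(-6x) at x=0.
54*x**2 - 18*x + 3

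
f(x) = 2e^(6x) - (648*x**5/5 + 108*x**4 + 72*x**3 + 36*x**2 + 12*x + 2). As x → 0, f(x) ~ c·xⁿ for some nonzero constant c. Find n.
6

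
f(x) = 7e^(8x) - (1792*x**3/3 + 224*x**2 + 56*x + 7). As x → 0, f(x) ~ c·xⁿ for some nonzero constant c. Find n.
4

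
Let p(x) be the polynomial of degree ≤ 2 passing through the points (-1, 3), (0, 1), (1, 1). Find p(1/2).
3/4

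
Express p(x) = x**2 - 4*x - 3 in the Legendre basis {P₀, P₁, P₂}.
(-8/3)P₀ + (-4)P₁ + (2/3)P₂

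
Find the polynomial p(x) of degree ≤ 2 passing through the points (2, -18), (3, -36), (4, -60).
-3*x**2 - 3*x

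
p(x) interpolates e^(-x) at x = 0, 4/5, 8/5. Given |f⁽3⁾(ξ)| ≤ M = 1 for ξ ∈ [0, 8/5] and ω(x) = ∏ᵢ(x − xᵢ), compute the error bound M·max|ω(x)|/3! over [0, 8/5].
64*sqrt(3)/3375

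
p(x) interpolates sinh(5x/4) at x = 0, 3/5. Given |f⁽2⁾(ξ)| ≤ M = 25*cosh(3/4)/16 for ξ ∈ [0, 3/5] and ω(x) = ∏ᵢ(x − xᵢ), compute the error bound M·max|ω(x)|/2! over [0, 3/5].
9*cosh(3/4)/128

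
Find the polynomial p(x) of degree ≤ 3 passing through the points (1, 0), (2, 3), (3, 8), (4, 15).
x**2 - 1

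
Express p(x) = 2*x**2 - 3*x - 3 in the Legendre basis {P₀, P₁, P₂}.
(-7/3)P₀ + (-3)P₁ + (4/3)P₂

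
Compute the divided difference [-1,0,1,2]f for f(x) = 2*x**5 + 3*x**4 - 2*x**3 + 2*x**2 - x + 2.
14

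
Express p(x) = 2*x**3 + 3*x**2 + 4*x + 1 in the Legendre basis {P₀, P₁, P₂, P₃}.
(2)P₀ + (26/5)P₁ + (2)P₂ + (4/5)P₃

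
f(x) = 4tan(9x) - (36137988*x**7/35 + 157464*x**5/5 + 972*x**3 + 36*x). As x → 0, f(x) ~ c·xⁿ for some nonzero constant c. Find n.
9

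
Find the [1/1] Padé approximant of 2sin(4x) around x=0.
8*x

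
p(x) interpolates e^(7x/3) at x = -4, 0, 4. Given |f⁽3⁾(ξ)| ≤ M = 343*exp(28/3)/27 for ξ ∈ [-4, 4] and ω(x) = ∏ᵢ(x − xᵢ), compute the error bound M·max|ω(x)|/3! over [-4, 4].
21952*sqrt(3)*exp(28/3)/729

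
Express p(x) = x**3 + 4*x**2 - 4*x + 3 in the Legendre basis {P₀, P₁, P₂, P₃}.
(13/3)P₀ + (-17/5)P₁ + (8/3)P₂ + (2/5)P₃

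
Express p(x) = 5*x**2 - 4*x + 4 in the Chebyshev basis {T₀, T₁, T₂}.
(13/2)T₀ + (-4)T₁ + (5/2)T₂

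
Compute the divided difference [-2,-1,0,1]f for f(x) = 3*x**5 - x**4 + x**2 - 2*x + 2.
17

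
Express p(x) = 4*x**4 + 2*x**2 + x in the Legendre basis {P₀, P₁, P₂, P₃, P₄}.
(22/15)P₀ + P₁ + (76/21)P₂ + (32/35)P₄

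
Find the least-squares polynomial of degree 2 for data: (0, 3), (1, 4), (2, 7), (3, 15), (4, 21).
96/35 + (29/70)x + (15/14)x²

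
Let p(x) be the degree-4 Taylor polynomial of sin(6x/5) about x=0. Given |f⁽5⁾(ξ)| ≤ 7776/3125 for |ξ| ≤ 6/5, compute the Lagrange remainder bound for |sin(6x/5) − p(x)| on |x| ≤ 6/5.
2519424/48828125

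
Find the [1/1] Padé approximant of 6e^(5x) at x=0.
(15*x + 6)/(1 - 5*x/2)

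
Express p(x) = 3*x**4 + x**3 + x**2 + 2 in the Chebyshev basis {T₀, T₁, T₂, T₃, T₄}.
(29/8)T₀ + (3/4)T₁ + (2)T₂ + (1/4)T₃ + (3/8)T₄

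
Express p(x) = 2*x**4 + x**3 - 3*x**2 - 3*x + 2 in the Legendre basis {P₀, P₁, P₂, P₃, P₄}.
(7/5)P₀ + (-12/5)P₁ + (-6/7)P₂ + (2/5)P₃ + (16/35)P₄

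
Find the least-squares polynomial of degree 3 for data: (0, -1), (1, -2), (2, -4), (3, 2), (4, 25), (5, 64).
-43/63 + (-305/378)x + (-305/126)x² + (28/27)x³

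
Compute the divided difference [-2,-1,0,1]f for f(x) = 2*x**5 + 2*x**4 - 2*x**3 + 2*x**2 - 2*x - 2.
4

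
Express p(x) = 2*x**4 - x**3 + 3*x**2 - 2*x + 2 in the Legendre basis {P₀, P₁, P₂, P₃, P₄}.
(17/5)P₀ + (-13/5)P₁ + (22/7)P₂ + (-2/5)P₃ + (16/35)P₄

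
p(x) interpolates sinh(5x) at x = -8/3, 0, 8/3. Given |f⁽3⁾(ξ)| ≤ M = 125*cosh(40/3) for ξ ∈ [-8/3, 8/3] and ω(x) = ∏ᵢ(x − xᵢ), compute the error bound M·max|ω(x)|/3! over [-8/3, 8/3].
64000*sqrt(3)*cosh(40/3)/729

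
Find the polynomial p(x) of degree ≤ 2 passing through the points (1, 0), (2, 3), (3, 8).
x**2 - 1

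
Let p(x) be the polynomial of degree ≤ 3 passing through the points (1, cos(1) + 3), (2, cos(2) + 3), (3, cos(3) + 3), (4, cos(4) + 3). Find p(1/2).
21*cos(3)/16 - 5*cos(4)/16 - 35*cos(2)/16 + 35*cos(1)/16 + 3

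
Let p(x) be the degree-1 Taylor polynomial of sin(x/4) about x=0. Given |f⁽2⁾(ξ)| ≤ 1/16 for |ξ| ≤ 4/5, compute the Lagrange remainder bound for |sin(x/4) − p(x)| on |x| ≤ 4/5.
1/50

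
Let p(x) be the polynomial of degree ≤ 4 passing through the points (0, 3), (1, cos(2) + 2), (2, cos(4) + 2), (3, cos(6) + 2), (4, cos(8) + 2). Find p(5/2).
45*cos(4)/64 - 5*cos(8)/128 - 5*cos(2)/32 + 15*cos(6)/32 + 259/128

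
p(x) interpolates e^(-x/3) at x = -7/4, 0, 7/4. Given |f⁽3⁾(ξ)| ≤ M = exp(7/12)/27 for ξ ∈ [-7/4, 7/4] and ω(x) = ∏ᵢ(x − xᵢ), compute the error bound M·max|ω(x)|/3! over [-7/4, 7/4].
343*sqrt(3)*exp(7/12)/46656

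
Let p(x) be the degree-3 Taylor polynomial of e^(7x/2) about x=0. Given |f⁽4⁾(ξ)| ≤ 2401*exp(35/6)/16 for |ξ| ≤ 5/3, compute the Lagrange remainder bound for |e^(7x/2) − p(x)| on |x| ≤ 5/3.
1500625*exp(35/6)/31104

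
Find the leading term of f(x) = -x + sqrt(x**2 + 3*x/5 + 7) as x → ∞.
3/10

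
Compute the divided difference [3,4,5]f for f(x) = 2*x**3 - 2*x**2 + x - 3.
22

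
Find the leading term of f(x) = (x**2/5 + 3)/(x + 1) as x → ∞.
x/5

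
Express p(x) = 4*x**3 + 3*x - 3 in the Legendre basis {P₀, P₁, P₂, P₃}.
(-3)P₀ + (27/5)P₁ + (8/5)P₃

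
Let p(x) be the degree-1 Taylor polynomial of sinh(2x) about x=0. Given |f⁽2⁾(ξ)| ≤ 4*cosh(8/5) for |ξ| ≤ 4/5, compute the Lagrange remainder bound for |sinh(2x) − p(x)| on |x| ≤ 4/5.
32*cosh(8/5)/25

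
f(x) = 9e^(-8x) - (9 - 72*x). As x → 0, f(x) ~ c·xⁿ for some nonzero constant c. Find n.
2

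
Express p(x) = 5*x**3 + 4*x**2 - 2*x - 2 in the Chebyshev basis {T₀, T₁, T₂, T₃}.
(7/4)T₁ + (2)T₂ + (5/4)T₃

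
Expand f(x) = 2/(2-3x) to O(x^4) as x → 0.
1 + 3*x/2 + 9*x**2/4 + 27*x**3/8 + O(x**4)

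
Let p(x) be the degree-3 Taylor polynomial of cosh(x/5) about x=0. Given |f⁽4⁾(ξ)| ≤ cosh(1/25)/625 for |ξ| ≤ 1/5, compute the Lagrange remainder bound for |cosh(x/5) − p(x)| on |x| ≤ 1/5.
cosh(1/25)/9375000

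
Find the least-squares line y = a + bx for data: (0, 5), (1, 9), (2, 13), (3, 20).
a = 22/5, b = 49/10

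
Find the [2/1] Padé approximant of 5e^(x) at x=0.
(5*x**2/6 + 10*x/3 + 5)/(1 - x/3)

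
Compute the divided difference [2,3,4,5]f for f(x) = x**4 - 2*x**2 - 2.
14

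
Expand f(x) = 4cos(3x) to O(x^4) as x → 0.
4 - 18*x**2 + O(x**4)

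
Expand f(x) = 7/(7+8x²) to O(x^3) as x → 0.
1 - 8*x**2/7 + O(x**3)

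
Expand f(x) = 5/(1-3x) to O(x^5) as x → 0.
5 + 15*x + 45*x**2 + 135*x**3 + 405*x**4 + O(x**5)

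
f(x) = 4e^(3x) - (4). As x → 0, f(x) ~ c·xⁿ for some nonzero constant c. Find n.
1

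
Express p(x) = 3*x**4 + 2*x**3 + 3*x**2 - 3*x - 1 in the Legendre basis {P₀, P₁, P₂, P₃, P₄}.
(3/5)P₀ + (-9/5)P₁ + (26/7)P₂ + (4/5)P₃ + (24/35)P₄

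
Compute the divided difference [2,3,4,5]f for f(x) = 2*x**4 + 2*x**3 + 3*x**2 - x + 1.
30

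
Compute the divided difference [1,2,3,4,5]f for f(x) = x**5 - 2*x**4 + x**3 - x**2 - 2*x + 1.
13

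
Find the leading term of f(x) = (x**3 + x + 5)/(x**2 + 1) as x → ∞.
x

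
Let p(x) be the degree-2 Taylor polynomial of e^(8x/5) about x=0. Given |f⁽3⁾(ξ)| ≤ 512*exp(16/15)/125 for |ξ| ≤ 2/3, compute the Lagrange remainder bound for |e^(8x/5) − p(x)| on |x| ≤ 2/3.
2048*exp(16/15)/10125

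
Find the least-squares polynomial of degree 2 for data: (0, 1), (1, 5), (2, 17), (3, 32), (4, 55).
6/7 + (25/14)x + (41/14)x²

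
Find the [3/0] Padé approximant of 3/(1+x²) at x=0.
3 - 3*x**2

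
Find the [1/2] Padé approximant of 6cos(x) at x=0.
6/(x**2/2 + 1)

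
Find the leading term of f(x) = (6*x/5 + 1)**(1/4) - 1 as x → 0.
3*x/10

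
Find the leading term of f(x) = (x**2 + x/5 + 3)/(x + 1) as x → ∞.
x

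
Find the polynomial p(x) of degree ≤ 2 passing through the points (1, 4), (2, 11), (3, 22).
2*x**2 + x + 1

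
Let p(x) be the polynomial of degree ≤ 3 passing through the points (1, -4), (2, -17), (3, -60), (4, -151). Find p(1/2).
-25/8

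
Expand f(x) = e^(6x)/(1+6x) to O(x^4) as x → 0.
1 + 18*x**2 - 72*x**3 + O(x**4)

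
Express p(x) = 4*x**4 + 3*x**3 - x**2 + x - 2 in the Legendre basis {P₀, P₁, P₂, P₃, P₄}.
(-23/15)P₀ + (14/5)P₁ + (34/21)P₂ + (6/5)P₃ + (32/35)P₄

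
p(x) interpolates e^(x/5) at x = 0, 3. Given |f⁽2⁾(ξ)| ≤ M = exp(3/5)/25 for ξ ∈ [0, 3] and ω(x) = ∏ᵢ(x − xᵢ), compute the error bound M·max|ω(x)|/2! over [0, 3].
9*exp(3/5)/200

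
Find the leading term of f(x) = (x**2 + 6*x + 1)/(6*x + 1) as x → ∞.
x/6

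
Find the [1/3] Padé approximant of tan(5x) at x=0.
5*x/(1 - 25*x**2/3)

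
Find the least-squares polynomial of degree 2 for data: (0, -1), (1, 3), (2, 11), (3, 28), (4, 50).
-27/35 + (-11/70)x + (45/14)x²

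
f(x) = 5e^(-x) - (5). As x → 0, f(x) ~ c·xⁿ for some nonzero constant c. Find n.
1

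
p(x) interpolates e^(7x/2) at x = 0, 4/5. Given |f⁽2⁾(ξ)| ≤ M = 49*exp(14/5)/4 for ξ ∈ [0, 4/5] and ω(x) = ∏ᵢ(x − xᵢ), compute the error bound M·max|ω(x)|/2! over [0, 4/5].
49*exp(14/5)/50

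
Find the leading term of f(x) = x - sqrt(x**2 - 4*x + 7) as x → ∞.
2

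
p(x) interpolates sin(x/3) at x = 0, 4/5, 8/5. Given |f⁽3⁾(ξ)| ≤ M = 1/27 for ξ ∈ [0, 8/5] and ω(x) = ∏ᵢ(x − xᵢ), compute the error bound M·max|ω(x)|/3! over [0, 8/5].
64*sqrt(3)/91125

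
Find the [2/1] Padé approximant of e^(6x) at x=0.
(6*x**2 + 4*x + 1)/(1 - 2*x)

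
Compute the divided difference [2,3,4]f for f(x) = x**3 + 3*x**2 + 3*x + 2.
12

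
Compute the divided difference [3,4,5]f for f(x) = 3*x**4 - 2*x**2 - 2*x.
289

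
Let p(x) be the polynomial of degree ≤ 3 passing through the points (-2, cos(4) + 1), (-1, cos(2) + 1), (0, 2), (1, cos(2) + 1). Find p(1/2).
cos(4)/16 + 31/16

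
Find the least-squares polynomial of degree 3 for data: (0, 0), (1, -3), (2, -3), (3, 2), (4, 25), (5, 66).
-1/42 + (-359/252)x + (-197/84)x² + (19/18)x³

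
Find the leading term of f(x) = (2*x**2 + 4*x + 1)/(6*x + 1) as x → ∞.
x/3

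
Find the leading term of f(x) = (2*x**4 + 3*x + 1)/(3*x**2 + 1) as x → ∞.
2*x**2/3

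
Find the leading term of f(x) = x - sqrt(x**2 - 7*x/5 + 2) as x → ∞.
7/10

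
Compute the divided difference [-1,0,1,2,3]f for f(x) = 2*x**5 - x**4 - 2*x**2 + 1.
9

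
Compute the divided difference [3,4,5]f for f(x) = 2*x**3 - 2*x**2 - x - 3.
22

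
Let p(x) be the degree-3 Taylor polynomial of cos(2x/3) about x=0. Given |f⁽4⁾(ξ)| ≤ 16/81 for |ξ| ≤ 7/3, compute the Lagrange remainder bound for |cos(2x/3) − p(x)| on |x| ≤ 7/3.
4802/19683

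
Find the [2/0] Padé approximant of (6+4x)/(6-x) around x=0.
5*x**2/36 + 5*x/6 + 1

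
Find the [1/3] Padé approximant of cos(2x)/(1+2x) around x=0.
(1 - 5*x/6)/(7*x**3/3 + x**2/3 + 7*x/6 + 1)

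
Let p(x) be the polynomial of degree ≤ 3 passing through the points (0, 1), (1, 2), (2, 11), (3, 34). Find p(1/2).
7/8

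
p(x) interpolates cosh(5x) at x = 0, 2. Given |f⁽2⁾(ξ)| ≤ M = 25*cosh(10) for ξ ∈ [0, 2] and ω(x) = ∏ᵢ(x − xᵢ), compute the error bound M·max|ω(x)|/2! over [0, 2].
25*cosh(10)/2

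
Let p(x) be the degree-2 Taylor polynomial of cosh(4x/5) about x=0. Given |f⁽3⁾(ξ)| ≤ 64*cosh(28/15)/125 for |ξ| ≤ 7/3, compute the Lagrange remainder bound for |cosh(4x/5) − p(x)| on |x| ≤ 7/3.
10976*cosh(28/15)/10125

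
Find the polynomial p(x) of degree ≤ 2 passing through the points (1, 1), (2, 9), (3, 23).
3*x**2 - x - 1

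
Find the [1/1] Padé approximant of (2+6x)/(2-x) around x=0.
(3*x + 1)/(1 - x/2)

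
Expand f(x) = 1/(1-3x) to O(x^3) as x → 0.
1 + 3*x + 9*x**2 + O(x**3)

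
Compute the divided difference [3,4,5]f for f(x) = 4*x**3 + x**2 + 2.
49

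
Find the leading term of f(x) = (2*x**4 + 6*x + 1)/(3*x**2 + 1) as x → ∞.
2*x**2/3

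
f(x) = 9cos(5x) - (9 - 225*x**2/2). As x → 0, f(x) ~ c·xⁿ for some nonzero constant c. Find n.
4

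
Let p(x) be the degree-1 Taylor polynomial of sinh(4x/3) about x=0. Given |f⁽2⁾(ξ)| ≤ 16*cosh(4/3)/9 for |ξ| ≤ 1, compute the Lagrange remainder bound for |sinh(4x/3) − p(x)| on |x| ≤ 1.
8*cosh(4/3)/9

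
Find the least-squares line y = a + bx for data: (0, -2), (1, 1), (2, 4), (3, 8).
a = -11/5, b = 33/10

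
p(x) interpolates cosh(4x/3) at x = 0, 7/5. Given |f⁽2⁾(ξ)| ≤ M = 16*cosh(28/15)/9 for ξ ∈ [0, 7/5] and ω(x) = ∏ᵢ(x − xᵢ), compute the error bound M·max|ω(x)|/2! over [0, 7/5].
98*cosh(28/15)/225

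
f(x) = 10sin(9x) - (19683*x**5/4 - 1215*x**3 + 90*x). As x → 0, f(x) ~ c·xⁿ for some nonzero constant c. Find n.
7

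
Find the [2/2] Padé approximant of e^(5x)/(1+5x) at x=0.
(175*x**2/36 + 10*x/3 + 1)/(-275*x**2/36 + 10*x/3 + 1)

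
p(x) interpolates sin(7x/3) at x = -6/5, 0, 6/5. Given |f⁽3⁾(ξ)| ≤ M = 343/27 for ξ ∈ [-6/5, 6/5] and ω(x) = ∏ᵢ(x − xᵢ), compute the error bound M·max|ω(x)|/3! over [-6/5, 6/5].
2744*sqrt(3)/3375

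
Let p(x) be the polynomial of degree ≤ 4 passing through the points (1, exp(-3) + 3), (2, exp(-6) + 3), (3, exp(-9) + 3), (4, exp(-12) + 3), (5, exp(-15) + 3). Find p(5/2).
(-5*exp(12) - 20*exp(3) + 3 + 90*exp(6) + 60*exp(9) + 384*exp(15))*exp(-15)/128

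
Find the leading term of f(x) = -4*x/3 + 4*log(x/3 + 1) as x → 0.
-2*x**2/9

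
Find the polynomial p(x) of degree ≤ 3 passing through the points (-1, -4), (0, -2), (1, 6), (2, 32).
2*x**3 + 3*x**2 + 3*x - 2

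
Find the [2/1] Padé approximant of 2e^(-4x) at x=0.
(16*x**2/3 - 16*x/3 + 2)/(4*x/3 + 1)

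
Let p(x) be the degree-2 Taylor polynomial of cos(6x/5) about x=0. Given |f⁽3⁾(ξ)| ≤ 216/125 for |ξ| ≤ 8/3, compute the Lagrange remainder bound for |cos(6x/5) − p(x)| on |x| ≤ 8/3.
2048/375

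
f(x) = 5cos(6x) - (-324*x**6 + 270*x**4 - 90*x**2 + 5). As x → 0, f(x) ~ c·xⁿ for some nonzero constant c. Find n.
8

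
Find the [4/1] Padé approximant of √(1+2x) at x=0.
(3*x**4/40 - x**3/5 + 9*x**2/10 + 12*x/5 + 1)/(7*x/5 + 1)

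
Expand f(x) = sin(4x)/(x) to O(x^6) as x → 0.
4 - 32*x**2/3 + 128*x**4/15 + O(x**6)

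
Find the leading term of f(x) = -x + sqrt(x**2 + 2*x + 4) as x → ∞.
1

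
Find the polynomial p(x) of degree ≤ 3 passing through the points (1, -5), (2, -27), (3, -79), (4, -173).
-2*x**3 - 3*x**2 + x - 1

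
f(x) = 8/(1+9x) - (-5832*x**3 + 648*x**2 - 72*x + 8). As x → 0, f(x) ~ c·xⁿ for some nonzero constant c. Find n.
4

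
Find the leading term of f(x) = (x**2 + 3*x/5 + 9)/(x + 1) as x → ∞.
x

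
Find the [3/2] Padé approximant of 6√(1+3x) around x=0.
(81*x**3/16 + 243*x**2/8 + 27*x + 6)/(27*x**2/16 + 3*x + 1)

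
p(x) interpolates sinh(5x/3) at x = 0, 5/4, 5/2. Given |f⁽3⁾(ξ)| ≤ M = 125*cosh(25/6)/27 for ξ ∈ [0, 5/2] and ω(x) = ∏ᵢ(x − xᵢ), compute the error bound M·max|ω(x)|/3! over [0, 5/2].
15625*sqrt(3)*cosh(25/6)/46656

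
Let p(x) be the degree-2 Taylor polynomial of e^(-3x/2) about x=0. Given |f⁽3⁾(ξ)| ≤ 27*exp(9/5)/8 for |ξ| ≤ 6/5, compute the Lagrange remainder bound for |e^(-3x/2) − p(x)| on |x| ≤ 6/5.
243*exp(9/5)/250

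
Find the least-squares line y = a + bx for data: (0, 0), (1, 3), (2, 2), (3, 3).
a = 4/5, b = 4/5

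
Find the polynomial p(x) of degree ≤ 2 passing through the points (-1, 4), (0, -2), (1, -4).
2*x**2 - 4*x - 2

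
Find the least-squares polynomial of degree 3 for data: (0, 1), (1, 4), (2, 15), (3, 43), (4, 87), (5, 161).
58/63 + (163/189)x + (319/252)x² + (107/108)x³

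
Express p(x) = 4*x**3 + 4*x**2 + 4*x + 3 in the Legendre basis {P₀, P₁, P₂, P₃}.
(13/3)P₀ + (32/5)P₁ + (8/3)P₂ + (8/5)P₃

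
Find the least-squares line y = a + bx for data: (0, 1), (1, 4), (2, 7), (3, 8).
a = 7/5, b = 12/5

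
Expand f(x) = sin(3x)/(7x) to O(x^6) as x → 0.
3/7 - 9*x**2/14 + 81*x**4/280 + O(x**6)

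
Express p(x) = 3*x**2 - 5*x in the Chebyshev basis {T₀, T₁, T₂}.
(3/2)T₀ + (-5)T₁ + (3/2)T₂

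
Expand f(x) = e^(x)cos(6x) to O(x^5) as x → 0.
1 + x - 35*x**2/2 - 107*x**3/6 + 1081*x**4/24 + O(x**5)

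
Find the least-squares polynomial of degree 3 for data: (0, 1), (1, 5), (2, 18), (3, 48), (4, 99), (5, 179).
65/63 + (397/378)x + (31/18)x² + (28/27)x³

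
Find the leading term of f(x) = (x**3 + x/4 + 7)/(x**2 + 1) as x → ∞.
x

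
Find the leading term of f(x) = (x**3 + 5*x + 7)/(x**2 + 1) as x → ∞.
x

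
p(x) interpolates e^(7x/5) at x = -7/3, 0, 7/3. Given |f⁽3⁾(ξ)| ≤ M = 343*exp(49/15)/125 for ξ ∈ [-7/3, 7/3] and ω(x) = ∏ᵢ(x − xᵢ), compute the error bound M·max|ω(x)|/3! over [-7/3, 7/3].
117649*sqrt(3)*exp(49/15)/91125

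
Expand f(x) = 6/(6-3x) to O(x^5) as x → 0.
1 + x/2 + x**2/4 + x**3/8 + x**4/16 + O(x**5)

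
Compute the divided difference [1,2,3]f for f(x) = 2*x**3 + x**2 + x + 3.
13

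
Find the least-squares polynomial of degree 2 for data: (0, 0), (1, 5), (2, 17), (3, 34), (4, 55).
-11/35 + (233/70)x + (37/14)x²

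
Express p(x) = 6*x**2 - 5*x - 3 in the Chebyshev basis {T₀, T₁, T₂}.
(-5)T₁ + (3)T₂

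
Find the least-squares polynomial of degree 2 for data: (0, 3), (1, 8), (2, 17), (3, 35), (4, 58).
113/35 + (59/70)x + (45/14)x²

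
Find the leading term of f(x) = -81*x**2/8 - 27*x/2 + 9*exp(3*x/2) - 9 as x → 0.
81*x**3/16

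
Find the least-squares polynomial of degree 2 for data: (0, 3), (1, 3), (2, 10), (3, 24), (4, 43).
99/35 + (-193/70)x + (45/14)x²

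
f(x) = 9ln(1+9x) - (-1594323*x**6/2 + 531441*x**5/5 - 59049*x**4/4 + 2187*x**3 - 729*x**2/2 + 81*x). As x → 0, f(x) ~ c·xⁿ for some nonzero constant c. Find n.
7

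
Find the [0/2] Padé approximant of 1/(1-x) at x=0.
1/(1 - x)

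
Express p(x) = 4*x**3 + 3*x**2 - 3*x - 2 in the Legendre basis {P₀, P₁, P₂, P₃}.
-P₀ + (-3/5)P₁ + (2)P₂ + (8/5)P₃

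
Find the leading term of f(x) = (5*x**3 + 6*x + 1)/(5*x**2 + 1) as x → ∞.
x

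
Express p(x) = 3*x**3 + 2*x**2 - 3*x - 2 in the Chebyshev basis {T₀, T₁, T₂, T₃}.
-T₀ + (-3/4)T₁ + T₂ + (3/4)T₃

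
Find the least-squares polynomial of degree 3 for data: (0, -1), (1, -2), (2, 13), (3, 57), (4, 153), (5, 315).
-10/9 + (-292/189)x + (-457/252)x² + (319/108)x³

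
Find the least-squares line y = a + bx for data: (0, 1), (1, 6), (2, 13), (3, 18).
a = 4/5, b = 29/5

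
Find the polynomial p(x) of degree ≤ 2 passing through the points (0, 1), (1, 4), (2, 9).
x**2 + 2*x + 1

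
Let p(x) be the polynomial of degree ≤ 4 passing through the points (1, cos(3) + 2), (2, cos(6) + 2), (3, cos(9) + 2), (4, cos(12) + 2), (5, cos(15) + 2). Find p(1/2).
-105*cos(6)/32 + 189*cos(9)/64 + 315*cos(3)/128 - 45*cos(12)/32 + 35*cos(15)/128 + 2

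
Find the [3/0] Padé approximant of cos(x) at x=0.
1 - x**2/2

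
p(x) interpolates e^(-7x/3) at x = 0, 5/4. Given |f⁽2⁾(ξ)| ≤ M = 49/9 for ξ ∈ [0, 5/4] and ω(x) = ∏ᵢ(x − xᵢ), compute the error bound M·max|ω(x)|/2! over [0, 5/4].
1225/1152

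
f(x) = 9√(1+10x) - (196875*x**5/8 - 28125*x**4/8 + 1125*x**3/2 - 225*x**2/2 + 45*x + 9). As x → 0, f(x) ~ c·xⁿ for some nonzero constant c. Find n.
6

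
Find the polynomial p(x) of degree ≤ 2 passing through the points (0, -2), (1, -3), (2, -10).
-3*x**2 + 2*x - 2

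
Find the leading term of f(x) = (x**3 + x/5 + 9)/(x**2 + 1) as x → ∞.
x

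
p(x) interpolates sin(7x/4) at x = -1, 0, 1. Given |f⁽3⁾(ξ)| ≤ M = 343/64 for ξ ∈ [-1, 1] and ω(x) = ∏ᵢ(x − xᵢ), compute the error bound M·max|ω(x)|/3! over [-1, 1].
343*sqrt(3)/1728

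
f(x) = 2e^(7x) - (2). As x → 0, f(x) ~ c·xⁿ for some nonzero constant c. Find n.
1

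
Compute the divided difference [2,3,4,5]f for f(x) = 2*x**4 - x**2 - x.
28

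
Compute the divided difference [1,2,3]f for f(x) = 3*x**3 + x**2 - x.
19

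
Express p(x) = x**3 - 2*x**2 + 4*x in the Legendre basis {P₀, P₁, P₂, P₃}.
(-2/3)P₀ + (23/5)P₁ + (-4/3)P₂ + (2/5)P₃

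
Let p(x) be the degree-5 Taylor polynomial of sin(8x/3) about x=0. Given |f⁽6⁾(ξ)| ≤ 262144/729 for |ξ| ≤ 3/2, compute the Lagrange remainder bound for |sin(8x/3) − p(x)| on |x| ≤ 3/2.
256/45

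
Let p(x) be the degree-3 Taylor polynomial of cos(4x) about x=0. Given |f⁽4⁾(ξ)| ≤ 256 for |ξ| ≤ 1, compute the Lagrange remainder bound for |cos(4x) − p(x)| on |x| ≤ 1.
32/3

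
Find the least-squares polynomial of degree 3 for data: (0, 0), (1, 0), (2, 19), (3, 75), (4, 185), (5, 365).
1/14 + (-373/84)x + (37/28)x² + (17/6)x³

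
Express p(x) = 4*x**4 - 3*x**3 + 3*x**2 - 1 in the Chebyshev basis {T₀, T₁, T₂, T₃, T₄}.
(2)T₀ + (-9/4)T₁ + (7/2)T₂ + (-3/4)T₃ + (1/2)T₄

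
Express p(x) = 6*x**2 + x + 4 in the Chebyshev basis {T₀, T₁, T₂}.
(7)T₀ + T₁ + (3)T₂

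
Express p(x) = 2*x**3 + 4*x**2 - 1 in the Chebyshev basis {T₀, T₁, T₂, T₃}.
T₀ + (3/2)T₁ + (2)T₂ + (1/2)T₃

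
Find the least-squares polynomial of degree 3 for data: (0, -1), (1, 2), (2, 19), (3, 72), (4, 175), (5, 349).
-19/21 + (97/126)x + (-109/84)x² + (109/36)x³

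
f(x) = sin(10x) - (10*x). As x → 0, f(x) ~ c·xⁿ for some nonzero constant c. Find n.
3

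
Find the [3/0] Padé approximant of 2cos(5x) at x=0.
2 - 25*x**2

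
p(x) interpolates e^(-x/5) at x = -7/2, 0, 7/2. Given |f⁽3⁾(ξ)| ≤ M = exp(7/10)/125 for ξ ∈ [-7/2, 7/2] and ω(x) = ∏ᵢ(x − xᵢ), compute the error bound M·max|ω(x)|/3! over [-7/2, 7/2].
343*sqrt(3)*exp(7/10)/27000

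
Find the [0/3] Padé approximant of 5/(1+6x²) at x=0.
5/(6*x**2 + 1)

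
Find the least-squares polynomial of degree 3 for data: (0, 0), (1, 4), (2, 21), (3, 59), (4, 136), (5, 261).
-1/9 + (1243/378)x + (-205/252)x² + (229/108)x³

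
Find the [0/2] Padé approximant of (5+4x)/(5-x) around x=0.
1/(4*x**2/5 - x + 1)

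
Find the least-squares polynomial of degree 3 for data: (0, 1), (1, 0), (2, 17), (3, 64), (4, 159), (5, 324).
40/63 + (-55/54)x + (-89/63)x² + (157/54)x³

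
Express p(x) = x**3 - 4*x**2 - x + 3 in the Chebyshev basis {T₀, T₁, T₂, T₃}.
T₀ + (-1/4)T₁ + (-2)T₂ + (1/4)T₃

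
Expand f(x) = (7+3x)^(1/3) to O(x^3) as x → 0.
7**(1/3) + 7**(1/3)*x/7 - 7**(1/3)*x**2/49 + O(x**3)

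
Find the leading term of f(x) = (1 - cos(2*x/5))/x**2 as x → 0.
2/25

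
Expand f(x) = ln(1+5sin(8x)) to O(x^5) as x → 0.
40*x - 800*x**2 + 62720*x**3/3 - 1868800*x**4/3 + O(x**5)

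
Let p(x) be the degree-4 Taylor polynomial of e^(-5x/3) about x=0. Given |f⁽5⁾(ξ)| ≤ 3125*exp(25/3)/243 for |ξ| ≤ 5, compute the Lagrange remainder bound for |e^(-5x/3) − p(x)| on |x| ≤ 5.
1953125*exp(25/3)/5832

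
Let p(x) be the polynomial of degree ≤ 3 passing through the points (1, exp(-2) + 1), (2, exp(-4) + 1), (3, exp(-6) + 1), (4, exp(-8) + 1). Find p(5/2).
(-exp(6) - 1 + 9*exp(2) + 9*exp(4) + 16*exp(8))*exp(-8)/16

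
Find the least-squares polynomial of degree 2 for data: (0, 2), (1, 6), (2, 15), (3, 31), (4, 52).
72/35 + (11/14)x + (41/14)x²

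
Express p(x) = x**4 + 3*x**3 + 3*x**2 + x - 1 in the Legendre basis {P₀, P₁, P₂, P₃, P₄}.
(1/5)P₀ + (14/5)P₁ + (18/7)P₂ + (6/5)P₃ + (8/35)P₄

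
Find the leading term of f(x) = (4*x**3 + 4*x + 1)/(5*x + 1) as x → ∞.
4*x**2/5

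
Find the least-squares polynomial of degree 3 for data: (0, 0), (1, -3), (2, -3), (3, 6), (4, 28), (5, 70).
-1/63 + (-1031/378)x + (-289/252)x² + (97/108)x³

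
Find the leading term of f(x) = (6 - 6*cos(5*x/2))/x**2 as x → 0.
75/4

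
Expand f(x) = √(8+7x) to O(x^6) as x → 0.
2*sqrt(2) + 7*sqrt(2)*x/8 - 49*sqrt(2)*x**2/256 + 343*sqrt(2)*x**3/4096 - 12005*sqrt(2)*x**4/262144 + 117649*sqrt(2)*x**5/4194304 + O(x**6)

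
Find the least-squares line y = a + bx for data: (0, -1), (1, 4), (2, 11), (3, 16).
a = -6/5, b = 29/5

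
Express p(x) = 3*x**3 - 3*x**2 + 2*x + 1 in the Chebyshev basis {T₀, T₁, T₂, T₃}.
(-1/2)T₀ + (17/4)T₁ + (-3/2)T₂ + (3/4)T₃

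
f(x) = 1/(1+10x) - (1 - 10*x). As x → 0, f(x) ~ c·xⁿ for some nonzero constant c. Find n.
2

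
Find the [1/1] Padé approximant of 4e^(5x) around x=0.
(10*x + 4)/(1 - 5*x/2)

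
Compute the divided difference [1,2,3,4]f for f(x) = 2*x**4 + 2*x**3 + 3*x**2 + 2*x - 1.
22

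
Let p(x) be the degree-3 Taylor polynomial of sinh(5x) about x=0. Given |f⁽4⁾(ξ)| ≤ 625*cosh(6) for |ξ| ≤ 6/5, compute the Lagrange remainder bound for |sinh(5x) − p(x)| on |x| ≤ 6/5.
54*cosh(6)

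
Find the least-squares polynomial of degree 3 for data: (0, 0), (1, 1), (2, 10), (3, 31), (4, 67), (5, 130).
-31/126 + (529/756)x + (61/252)x² + (26/27)x³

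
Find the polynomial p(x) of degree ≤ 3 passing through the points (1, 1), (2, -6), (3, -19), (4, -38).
-3*x**2 + 2*x + 2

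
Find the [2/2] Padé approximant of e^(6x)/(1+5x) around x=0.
(78*x**2/11 + 43*x/11 + 1)/(-97*x**2/11 + 32*x/11 + 1)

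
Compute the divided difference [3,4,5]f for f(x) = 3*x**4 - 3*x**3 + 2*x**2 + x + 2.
257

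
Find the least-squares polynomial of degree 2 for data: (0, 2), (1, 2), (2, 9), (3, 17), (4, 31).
61/35 + (-69/70)x + (29/14)x²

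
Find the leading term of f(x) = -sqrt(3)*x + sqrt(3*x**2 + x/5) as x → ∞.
sqrt(3)/30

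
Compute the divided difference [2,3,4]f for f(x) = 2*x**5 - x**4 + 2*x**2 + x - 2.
517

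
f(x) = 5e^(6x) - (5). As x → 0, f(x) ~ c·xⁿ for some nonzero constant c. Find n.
1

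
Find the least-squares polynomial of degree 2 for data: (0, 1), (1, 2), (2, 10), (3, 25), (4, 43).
23/35 + (-71/70)x + (41/14)x²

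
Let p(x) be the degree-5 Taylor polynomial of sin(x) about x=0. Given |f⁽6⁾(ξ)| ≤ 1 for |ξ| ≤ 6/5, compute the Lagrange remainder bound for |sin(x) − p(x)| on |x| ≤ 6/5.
324/78125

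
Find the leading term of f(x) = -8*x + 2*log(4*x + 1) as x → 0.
-16*x**2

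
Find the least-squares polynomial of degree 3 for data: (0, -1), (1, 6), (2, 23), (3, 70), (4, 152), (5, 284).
-13/18 + (2137/756)x + (55/63)x² + (215/108)x³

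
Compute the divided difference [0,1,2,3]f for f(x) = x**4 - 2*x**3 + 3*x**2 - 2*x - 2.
4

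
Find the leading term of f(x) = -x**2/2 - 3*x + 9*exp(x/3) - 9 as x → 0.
x**3/18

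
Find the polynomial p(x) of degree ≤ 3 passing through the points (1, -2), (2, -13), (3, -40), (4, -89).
-x**3 - 2*x**2 + 2*x - 1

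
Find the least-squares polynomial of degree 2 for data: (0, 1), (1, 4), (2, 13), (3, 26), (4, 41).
3/5 + (11/5)x + (2)x²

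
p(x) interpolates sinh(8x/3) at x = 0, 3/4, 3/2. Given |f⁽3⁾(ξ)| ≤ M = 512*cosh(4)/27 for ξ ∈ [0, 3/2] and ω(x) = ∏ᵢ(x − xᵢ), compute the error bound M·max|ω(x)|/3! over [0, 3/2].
8*sqrt(3)*cosh(4)/27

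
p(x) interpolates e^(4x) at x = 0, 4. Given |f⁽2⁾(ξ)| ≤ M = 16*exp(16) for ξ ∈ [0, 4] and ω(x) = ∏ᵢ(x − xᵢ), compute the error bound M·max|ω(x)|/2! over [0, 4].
32*exp(16)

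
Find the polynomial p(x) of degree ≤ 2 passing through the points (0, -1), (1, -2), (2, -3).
-x - 1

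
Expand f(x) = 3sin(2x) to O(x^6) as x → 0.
6*x - 4*x**3 + 4*x**5/5 + O(x**6)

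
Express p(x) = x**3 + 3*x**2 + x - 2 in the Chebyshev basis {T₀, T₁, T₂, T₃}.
(-1/2)T₀ + (7/4)T₁ + (3/2)T₂ + (1/4)T₃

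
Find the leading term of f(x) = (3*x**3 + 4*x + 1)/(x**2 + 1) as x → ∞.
3*x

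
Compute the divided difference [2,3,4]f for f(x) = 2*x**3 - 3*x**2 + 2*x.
15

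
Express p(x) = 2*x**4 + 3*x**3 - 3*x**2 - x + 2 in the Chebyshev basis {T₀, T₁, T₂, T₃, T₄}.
(5/4)T₀ + (5/4)T₁ + (-1/2)T₂ + (3/4)T₃ + (1/4)T₄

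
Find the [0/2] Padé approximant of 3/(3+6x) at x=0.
1/(2*x + 1)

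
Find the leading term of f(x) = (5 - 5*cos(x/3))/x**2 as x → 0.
5/18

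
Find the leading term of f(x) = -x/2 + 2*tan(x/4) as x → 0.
x**3/96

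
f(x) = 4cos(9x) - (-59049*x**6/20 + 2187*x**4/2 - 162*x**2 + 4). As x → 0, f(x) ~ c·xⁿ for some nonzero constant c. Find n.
8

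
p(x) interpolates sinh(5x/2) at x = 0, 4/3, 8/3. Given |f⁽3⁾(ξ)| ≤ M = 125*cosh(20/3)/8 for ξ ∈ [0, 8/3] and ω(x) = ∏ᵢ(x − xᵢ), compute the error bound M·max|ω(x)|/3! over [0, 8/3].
1000*sqrt(3)*cosh(20/3)/729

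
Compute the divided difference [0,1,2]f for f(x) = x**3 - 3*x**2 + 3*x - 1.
0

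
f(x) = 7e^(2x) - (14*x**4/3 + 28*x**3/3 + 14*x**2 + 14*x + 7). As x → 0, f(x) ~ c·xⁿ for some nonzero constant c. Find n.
5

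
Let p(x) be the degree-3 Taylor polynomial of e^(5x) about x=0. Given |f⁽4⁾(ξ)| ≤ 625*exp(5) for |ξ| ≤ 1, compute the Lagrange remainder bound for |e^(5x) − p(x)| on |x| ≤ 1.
625*exp(5)/24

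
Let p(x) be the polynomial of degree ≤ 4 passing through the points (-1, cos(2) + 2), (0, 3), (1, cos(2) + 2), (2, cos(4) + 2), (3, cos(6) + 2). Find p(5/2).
35*cos(4)/32 - 75*cos(2)/128 + 35*cos(6)/128 + 71/32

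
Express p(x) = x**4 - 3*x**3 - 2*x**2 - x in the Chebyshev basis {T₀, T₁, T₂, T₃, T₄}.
(-5/8)T₀ + (-13/4)T₁ + (-1/2)T₂ + (-3/4)T₃ + (1/8)T₄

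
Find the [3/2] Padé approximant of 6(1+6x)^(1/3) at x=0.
(112*x**3/5 + 504*x**2/5 + 252*x/5 + 6)/(8*x**2 + 32*x/5 + 1)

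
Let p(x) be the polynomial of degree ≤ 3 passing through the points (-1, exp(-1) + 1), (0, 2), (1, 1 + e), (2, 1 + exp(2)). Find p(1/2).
(-1 + e*(-exp(2) + 9*e + 25))*exp(-1)/16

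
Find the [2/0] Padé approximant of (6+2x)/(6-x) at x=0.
x**2/12 + x/2 + 1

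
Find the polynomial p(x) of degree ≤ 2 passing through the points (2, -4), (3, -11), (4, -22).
-2*x**2 + 3*x - 2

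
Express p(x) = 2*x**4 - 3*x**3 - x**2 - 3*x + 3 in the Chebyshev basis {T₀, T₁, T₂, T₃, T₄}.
(13/4)T₀ + (-21/4)T₁ + (1/2)T₂ + (-3/4)T₃ + (1/4)T₄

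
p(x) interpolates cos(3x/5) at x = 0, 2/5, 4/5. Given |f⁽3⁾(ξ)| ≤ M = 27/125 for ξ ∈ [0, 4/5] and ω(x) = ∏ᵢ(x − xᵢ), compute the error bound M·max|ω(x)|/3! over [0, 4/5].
8*sqrt(3)/15625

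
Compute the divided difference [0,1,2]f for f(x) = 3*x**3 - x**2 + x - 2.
8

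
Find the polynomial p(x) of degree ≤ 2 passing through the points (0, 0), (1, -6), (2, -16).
-2*x**2 - 4*x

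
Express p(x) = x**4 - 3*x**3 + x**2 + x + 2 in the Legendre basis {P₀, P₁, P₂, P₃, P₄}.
(38/15)P₀ + (-4/5)P₁ + (26/21)P₂ + (-6/5)P₃ + (8/35)P₄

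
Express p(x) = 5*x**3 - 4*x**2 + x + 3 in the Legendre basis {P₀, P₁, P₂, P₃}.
(5/3)P₀ + (4)P₁ + (-8/3)P₂ + (2)P₃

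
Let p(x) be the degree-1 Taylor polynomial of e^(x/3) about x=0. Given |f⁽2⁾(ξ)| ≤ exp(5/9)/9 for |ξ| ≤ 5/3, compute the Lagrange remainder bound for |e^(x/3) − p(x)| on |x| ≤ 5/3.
25*exp(5/9)/162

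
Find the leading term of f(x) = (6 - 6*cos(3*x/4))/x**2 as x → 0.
27/16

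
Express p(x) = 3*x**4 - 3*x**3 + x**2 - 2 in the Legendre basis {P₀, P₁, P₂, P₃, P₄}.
(-16/15)P₀ + (-9/5)P₁ + (50/21)P₂ + (-6/5)P₃ + (24/35)P₄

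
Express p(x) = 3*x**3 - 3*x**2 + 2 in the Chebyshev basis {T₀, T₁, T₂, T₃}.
(1/2)T₀ + (9/4)T₁ + (-3/2)T₂ + (3/4)T₃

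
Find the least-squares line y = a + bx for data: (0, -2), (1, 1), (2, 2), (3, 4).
a = -8/5, b = 19/10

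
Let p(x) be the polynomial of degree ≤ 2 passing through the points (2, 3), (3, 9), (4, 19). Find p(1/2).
3/2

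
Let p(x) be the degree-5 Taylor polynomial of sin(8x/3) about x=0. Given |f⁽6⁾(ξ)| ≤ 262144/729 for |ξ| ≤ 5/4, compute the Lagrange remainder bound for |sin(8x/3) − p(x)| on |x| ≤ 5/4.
12500/6561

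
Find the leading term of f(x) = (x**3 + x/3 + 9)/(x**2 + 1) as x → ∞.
x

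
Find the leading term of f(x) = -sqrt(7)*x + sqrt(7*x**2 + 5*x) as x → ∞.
5*sqrt(7)/14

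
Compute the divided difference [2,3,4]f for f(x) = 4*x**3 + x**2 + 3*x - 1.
37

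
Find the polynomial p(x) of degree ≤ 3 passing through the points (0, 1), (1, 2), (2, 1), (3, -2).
-x**2 + 2*x + 1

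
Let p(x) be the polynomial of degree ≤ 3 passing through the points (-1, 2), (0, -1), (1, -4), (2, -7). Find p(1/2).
-5/2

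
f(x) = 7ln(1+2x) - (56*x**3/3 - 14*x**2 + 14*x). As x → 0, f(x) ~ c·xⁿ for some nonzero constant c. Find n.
4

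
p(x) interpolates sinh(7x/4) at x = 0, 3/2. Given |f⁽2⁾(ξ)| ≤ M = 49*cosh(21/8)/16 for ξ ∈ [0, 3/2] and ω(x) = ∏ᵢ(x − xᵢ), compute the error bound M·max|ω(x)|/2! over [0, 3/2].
441*cosh(21/8)/512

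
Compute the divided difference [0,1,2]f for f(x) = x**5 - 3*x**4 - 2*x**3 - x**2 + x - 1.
-13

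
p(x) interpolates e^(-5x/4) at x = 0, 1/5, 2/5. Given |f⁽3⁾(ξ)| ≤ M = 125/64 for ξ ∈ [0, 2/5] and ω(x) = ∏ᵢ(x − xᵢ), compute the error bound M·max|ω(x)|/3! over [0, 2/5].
sqrt(3)/1728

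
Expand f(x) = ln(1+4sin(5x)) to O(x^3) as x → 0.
20*x - 200*x**2 + O(x**3)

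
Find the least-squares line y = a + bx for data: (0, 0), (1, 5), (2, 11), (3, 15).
a = 1/10, b = 51/10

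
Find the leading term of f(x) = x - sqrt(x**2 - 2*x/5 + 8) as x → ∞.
1/5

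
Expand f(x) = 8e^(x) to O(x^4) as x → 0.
8 + 8*x + 4*x**2 + 4*x**3/3 + O(x**4)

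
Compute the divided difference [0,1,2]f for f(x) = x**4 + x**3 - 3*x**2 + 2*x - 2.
7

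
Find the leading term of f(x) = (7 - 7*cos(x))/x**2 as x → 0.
7/2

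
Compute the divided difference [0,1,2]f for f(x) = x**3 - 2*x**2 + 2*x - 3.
1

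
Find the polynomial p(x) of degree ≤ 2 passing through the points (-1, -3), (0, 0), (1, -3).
-3*x**2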